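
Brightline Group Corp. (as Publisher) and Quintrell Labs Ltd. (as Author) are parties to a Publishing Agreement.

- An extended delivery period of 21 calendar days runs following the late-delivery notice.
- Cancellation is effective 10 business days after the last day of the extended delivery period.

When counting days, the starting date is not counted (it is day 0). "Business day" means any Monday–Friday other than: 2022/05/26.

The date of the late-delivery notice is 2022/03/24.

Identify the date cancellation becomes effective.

2022/04/28

The last day of the extended delivery period: 21 calendar days after 2022/03/24 is 2022/04/14.
The date cancellation becomes effective: counting 10 business days from Thursday, 2022/04/14 (Apr 15, Apr 18, Apr 19, Apr 20, Apr 21, Apr 22, Apr 25, Apr 26, Apr 27, Apr 28, skipping weekends) reaches Thursday, 2022/04/28.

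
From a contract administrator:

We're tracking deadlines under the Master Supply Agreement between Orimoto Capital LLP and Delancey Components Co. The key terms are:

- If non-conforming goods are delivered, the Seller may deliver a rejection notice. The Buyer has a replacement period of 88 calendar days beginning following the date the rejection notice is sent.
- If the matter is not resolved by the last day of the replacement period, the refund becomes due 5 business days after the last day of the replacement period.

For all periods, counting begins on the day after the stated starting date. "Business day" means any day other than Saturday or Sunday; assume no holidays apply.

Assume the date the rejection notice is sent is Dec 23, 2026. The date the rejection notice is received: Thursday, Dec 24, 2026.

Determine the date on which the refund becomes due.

Mar 26, 2027

The last day of the replacement period: Dec 23, 2026 + 88 days = Mar 21, 2027.
The date on which the refund becomes due: counting 5 business days from Sunday, Mar 21, 2027 (Mar 22, Mar 23, Mar 24, Mar 25, Mar 26, skipping weekends) reaches Friday, Mar 26, 2027.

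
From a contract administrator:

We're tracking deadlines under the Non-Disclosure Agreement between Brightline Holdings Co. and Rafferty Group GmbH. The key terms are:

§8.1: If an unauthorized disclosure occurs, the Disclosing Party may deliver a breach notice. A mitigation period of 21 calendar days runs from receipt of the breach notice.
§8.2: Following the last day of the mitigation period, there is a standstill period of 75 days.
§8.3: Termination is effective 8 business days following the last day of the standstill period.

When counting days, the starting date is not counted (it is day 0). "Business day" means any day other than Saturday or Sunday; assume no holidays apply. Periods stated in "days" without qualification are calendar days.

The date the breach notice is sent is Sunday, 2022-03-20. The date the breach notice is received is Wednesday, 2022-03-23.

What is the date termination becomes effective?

2022-07-07

Adding 21 calendar days to 2022-03-23 gives 2022-04-13, which is the last day of the mitigation period.
The last day of the standstill period: 2022-04-13 + 75 days = 2022-06-27.
The date termination becomes effective: 8 business days after Monday, 2022-06-27, skipping weekends — Jun 28, Jun 29, Jun 30, Jul 1, Jul 4, Jul 5, Jul 6, Jul 7 — lands on Thursday, 2022-07-07.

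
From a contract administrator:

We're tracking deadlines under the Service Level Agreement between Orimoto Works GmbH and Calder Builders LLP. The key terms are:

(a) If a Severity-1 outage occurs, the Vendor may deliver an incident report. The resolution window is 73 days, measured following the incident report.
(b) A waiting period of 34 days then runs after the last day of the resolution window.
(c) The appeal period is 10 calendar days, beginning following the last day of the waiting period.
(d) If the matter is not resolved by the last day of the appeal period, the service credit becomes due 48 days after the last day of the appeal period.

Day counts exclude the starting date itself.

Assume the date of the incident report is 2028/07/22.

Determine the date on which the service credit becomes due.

The last day of the resolution window: 73 calendar days after 2028/07/22 is 2028/10/03.
The last day of the waiting period: 2028/10/03 + 34 days = 2028/11/06.
The last day of the appeal period: 10 calendar days after 2028/11/06 is 2028/11/16.
The date on which the service credit becomes due: 48 calendar days after 2028/11/16 is 2029/01/03.

2029/01/03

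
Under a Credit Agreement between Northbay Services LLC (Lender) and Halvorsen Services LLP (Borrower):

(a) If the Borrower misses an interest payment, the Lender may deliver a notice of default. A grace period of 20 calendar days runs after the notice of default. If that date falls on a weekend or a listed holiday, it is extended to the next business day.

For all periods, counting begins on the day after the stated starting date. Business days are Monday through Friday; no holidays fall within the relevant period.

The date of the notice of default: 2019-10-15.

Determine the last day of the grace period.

Adding 20 calendar days to 2019-10-15 gives 2019-11-04, which is the last day of the grace period. 2019-11-04 is a Monday, so no roll-forward applies.

2019-11-04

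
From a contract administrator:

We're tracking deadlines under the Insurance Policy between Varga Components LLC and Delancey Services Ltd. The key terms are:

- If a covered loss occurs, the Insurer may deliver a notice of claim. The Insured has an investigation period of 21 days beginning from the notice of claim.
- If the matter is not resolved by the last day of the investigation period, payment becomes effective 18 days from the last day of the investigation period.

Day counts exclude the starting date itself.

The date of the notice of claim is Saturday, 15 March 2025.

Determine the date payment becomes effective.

The last day of the investigation period: 21 calendar days after 15 March 2025 is 5 April 2025.
The date payment becomes effective: 18 calendar days after 5 April 2025 is 23 April 2025.

23 April 2025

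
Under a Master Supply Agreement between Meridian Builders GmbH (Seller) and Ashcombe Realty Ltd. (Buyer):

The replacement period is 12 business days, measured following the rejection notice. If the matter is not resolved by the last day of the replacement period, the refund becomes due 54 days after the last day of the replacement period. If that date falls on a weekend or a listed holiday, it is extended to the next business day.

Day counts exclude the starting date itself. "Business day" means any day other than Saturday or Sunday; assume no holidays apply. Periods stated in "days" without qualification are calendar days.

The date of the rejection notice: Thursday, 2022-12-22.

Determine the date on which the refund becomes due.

2023-03-06

From Thursday, 2022-12-22, 12 business days (Dec 23, Dec 26, Dec 27, Dec 28, …, Jan 5, Jan 6, Jan 9, skipping weekends) brings us to Monday, 2023-01-09, which is the last day of the replacement period.
Adding 54 calendar days to 2023-01-09 gives 2023-03-04, which is the date on which the refund becomes due. That falls on a Saturday, so it rolls to the next business day, Monday, 2023-03-06.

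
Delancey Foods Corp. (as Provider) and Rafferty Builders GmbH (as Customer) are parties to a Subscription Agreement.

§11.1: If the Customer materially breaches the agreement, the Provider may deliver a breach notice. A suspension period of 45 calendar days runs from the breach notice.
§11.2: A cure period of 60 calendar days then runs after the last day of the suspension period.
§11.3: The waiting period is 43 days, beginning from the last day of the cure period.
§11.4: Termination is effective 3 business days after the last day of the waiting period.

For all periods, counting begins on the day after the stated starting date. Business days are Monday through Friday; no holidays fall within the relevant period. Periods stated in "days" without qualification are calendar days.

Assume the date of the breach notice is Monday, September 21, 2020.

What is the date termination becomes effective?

The last day of the suspension period: 45 calendar days after September 21, 2020 is November 5, 2020.
The last day of the cure period: November 5, 2020 + 60 days = January 4, 2021.
The last day of the waiting period: 43 calendar days after January 4, 2021 is February 16, 2021.
The date termination becomes effective: counting 3 business days from Tuesday, February 16, 2021 (Feb 17, Feb 18, Feb 19, skipping weekends) reaches Friday, February 19, 2021.

February 19, 2021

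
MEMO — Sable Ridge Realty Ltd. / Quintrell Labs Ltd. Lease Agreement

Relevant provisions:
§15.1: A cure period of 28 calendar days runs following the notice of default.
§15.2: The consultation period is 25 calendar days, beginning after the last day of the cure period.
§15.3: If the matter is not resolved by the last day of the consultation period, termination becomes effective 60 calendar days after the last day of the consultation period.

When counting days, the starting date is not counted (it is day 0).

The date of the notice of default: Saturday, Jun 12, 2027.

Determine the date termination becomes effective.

The last day of the cure period: 28 calendar days after Jun 12, 2027 is Jul 10, 2027.
The last day of the consultation period: Jul 10, 2027 + 25 days = Aug 4, 2027.
The date termination becomes effective: Aug 4, 2027 + 60 days = Oct 3, 2027.

Oct 3, 2027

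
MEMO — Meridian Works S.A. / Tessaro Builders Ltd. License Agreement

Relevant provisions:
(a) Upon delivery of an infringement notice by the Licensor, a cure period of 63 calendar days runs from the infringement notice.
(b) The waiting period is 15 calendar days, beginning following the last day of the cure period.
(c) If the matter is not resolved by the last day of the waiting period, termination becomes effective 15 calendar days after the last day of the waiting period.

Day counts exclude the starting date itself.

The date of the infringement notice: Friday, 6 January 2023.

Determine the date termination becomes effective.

9 April 2023

The last day of the cure period: 6 January 2023 + 63 days = 10 March 2023.
The last day of the waiting period: 10 March 2023 + 15 days = 25 March 2023.
The date termination becomes effective: 15 calendar days after 25 March 2023 is 9 April 2023.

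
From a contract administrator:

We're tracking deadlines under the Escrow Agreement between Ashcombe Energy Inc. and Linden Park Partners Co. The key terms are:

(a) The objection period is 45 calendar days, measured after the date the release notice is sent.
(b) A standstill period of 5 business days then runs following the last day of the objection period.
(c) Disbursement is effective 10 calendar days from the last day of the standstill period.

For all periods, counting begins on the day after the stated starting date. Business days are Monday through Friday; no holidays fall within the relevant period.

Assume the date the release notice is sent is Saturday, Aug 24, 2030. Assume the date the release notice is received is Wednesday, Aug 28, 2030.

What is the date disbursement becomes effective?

Oct 25, 2030

Adding 45 calendar days to Aug 24, 2030 gives Oct 8, 2030, which is the last day of the objection period.
From Tuesday, Oct 8, 2030, 5 business days (Oct 9, Oct 10, Oct 11, Oct 14, Oct 15, skipping weekends) brings us to Tuesday, Oct 15, 2030, which is the last day of the standstill period.
The date disbursement becomes effective: Oct 15, 2030 + 10 days = Oct 25, 2030.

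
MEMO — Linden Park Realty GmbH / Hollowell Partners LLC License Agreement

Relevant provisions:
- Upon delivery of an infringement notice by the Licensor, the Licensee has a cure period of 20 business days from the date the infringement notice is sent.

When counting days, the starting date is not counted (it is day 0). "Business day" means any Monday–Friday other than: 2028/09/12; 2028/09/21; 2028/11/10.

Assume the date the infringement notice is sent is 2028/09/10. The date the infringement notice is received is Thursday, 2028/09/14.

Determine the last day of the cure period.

2028/10/10

The last day of the cure period: 20 business days after Sunday, 2028/09/10, skipping weekends and the listed holidays on Sep 12, Sep 21 — Sep 11, Sep 13, Sep 14, Sep 15, …, Oct 6, Oct 9, Oct 10 — lands on Tuesday, 2028/10/10.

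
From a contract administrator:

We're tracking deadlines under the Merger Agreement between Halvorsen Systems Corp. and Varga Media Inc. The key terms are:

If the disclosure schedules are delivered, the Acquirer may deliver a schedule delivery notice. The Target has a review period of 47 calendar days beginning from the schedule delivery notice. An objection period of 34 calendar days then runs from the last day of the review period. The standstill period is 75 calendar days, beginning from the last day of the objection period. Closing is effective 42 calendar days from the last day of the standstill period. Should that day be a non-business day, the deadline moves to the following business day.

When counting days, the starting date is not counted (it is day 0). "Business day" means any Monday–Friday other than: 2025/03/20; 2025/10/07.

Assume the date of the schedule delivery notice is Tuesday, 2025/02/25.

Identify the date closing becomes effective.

Adding 47 calendar days to 2025/02/25 gives 2025/04/13, which is the last day of the review period.
The last day of the objection period: 34 calendar days after 2025/04/13 is 2025/05/17.
The last day of the standstill period: 2025/05/17 + 75 days = 2025/07/31.
Adding 42 calendar days to 2025/07/31 gives 2025/09/11, which is the date closing becomes effective. 2025/09/11 is a Thursday and is not a listed holiday, so no roll-forward applies.

2025/09/11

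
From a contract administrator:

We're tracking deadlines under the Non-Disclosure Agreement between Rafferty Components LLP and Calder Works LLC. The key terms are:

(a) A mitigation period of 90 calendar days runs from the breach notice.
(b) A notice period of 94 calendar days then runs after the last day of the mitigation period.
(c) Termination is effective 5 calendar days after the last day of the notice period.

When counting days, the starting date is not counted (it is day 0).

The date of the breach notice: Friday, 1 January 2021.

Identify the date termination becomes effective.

9 July 2021

The last day of the mitigation period: 1 January 2021 + 90 days = 1 April 2021.
The last day of the notice period: 1 April 2021 + 94 days = 4 July 2021.
The date termination becomes effective: 4 July 2021 + 5 days = 9 July 2021.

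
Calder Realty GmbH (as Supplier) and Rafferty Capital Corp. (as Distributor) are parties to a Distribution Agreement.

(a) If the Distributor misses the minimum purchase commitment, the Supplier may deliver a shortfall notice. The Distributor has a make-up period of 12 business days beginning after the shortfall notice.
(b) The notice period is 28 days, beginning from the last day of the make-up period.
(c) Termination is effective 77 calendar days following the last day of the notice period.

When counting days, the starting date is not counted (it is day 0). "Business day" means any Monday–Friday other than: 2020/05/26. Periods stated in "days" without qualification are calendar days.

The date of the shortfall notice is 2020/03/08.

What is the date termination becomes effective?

The last day of the make-up period: 12 business days after Sunday, 2020/03/08, skipping weekends — Mar 9, Mar 10, Mar 11, Mar 12, …, Mar 20, Mar 23, Mar 24 — lands on Tuesday, 2020/03/24.
The last day of the notice period: 28 calendar days after 2020/03/24 is 2020/04/21.
The date termination becomes effective: 2020/04/21 + 77 days = 2020/07/07.

2020/07/07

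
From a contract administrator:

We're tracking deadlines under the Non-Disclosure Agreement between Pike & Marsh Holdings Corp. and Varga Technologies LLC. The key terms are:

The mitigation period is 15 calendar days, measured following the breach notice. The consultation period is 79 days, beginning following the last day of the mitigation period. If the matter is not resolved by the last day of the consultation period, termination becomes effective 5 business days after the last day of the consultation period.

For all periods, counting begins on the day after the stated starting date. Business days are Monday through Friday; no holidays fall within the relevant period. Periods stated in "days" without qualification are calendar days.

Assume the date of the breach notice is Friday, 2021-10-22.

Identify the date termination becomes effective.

The last day of the mitigation period: 2021-10-22 + 15 days = 2021-11-06.
The last day of the consultation period: 79 calendar days after 2021-11-06 is 2022-01-24.
From Monday, 2022-01-24, 5 business days (Jan 25, Jan 26, Jan 27, Jan 28, Jan 31, skipping weekends) brings us to Monday, 2022-01-31, which is the date termination becomes effective.

2022-01-31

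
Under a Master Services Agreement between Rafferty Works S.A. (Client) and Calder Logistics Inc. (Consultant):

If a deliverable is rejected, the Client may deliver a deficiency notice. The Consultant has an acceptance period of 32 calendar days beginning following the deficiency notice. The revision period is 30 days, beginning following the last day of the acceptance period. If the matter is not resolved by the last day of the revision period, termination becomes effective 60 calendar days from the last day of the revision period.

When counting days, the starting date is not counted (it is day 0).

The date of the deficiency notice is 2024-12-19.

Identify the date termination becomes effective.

2025-04-20

The last day of the acceptance period: 32 calendar days after 2024-12-19 is 2025-01-20.
The last day of the revision period: 30 calendar days after 2025-01-20 is 2025-02-19.
The date termination becomes effective: 2025-02-19 + 60 days = 2025-04-20.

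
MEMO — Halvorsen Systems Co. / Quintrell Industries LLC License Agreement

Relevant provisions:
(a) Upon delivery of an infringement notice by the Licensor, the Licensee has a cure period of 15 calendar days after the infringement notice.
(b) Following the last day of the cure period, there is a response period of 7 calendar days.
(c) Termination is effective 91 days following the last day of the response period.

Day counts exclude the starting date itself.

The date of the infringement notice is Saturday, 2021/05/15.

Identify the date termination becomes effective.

2021/09/05

The last day of the cure period: 2021/05/15 + 15 days = 2021/05/30.
The last day of the response period: 2021/05/30 + 7 days = 2021/06/06.
The date termination becomes effective: 2021/06/06 + 91 days = 2021/09/05.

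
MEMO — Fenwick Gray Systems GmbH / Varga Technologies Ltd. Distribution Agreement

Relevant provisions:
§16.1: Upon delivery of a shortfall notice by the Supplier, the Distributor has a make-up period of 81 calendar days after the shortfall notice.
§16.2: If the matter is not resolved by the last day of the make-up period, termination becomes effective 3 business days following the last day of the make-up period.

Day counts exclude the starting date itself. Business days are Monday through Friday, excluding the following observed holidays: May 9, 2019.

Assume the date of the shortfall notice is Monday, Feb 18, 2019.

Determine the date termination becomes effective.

Adding 81 calendar days to Feb 18, 2019 gives May 10, 2019, which is the last day of the make-up period.
From Friday, May 10, 2019, 3 business days (May 13, May 14, May 15, skipping weekends) brings us to Wednesday, May 15, 2019, which is the date termination becomes effective.

May 15, 2019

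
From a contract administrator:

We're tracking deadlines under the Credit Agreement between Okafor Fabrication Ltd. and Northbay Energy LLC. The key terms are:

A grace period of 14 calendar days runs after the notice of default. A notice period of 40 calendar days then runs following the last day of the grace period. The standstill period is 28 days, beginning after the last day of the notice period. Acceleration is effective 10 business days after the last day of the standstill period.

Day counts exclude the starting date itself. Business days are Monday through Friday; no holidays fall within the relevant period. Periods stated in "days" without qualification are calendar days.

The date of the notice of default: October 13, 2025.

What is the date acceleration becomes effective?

January 16, 2026

Adding 14 calendar days to October 13, 2025 gives October 27, 2025, which is the last day of the grace period.
The last day of the notice period: October 27, 2025 + 40 days = December 6, 2025.
The last day of the standstill period: 28 calendar days after December 6, 2025 is January 3, 2026.
The date acceleration becomes effective: counting 10 business days from Saturday, January 3, 2026 (Jan 5, Jan 6, Jan 7, Jan 8, Jan 9, Jan 12, Jan 13, Jan 14, Jan 15, Jan 16, skipping weekends) reaches Friday, January 16, 2026.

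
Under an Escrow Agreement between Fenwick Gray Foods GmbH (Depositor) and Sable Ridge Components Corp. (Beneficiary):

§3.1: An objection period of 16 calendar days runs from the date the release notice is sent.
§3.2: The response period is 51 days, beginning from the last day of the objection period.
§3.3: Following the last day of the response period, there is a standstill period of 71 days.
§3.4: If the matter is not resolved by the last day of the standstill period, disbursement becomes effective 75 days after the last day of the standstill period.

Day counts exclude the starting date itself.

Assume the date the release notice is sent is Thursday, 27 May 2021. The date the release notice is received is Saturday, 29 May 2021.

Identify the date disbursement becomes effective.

The last day of the objection period: 16 calendar days after 27 May 2021 is 12 June 2021.
Adding 51 calendar days to 12 June 2021 gives 2 August 2021, which is the last day of the response period.
Adding 71 calendar days to 2 August 2021 gives 12 October 2021, which is the last day of the standstill period.
The date disbursement becomes effective: 12 October 2021 + 75 days = 26 December 2021.

26 December 2021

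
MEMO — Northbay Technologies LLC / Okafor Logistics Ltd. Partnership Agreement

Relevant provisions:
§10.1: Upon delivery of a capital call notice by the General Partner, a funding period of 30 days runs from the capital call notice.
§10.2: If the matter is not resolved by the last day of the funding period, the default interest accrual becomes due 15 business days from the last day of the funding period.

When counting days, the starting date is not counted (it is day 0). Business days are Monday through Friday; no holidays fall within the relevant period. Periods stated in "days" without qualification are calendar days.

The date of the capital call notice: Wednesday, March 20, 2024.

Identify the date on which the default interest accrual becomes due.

The last day of the funding period: March 20, 2024 + 30 days = April 19, 2024.
From Friday, April 19, 2024, 15 business days (Apr 22, Apr 23, Apr 24, Apr 25, …, May 8, May 9, May 10, skipping weekends) brings us to Friday, May 10, 2024, which is the date on which the default interest accrual becomes due.

May 10, 2024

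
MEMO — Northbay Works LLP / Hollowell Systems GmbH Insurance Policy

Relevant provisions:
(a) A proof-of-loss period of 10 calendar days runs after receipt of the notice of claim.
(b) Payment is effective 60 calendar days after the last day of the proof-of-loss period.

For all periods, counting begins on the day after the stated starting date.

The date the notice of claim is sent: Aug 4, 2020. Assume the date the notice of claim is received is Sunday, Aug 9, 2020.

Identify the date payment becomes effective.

Adding 10 calendar days to Aug 9, 2020 gives Aug 19, 2020, which is the last day of the proof-of-loss period.
The date payment becomes effective: Aug 19, 2020 + 60 days = Oct 18, 2020.

Oct 18, 2020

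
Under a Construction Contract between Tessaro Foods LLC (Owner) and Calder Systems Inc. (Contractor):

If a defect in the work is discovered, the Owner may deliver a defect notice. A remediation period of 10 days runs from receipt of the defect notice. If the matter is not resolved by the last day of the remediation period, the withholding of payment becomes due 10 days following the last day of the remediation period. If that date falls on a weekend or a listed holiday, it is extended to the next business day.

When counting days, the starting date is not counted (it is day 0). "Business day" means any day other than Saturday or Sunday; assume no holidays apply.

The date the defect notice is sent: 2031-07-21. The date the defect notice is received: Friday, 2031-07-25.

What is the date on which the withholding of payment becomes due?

Adding 10 calendar days to 2031-07-25 gives 2031-08-04, which is the last day of the remediation period.
The date on which the withholding of payment becomes due: 2031-08-04 + 10 days = 2031-08-14. 2031-08-14 is a Thursday, so no roll-forward applies.

2031-08-14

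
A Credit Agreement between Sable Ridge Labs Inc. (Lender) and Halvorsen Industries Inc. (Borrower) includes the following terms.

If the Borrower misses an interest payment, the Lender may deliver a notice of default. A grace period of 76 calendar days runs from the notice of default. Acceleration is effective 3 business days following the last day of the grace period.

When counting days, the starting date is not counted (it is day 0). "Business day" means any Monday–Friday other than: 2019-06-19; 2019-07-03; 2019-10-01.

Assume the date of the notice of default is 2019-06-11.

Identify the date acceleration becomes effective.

The last day of the grace period: 2019-06-11 + 76 days = 2019-08-26.
The date acceleration becomes effective: 3 business days after Monday, 2019-08-26, skipping weekends — Aug 27, Aug 28, Aug 29 — lands on Thursday, 2019-08-29.

2019-08-29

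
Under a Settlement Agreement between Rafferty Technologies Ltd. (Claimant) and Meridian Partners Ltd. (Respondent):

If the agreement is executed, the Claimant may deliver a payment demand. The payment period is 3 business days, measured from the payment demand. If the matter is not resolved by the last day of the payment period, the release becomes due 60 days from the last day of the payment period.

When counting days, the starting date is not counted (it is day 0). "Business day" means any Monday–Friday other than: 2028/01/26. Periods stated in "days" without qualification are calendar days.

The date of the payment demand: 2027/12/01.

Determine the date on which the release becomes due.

The last day of the payment period: counting 3 business days from Wednesday, 2027/12/01 (Dec 2, Dec 3, Dec 6, skipping weekends) reaches Monday, 2027/12/06.
Adding 60 calendar days to 2027/12/06 gives 2028/02/04, which is the date on which the release becomes due.

2028/02/04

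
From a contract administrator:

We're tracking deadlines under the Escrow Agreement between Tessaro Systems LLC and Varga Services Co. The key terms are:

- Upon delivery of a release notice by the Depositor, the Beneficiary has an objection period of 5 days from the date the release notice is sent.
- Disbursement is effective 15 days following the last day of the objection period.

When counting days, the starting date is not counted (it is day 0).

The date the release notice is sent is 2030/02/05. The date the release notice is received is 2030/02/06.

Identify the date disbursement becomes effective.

2030/02/25

Adding 5 calendar days to 2030/02/05 gives 2030/02/10, which is the last day of the objection period.
The date disbursement becomes effective: 2030/02/10 + 15 days = 2030/02/25.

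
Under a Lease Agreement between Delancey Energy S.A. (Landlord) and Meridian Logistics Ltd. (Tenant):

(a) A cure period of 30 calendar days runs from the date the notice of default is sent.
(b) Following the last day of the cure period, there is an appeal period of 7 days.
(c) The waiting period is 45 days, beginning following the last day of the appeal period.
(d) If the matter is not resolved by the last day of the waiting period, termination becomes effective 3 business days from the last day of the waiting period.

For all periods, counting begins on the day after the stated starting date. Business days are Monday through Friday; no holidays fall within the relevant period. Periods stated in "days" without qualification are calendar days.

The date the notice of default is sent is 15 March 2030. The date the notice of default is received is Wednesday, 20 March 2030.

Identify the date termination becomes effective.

The last day of the cure period: 15 March 2030 + 30 days = 14 April 2030.
The last day of the appeal period: 7 calendar days after 14 April 2030 is 21 April 2030.
The last day of the waiting period: 21 April 2030 + 45 days = 5 June 2030.
From Wednesday, 5 June 2030, 3 business days (Jun 6, Jun 7, Jun 10, skipping weekends) brings us to Monday, 10 June 2030, which is the date termination becomes effective.

10 June 2030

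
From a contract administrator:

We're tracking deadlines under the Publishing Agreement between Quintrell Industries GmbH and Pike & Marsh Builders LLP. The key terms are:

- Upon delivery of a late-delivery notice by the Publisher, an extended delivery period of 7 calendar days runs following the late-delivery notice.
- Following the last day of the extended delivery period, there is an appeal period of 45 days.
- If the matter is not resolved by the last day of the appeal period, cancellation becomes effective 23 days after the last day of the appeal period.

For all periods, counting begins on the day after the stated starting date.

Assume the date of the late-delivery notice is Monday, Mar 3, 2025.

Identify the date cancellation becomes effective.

May 17, 2025

The last day of the extended delivery period: Mar 3, 2025 + 7 days = Mar 10, 2025.
The last day of the appeal period: 45 calendar days after Mar 10, 2025 is Apr 24, 2025.
The date cancellation becomes effective: Apr 24, 2025 + 23 days = May 17, 2025.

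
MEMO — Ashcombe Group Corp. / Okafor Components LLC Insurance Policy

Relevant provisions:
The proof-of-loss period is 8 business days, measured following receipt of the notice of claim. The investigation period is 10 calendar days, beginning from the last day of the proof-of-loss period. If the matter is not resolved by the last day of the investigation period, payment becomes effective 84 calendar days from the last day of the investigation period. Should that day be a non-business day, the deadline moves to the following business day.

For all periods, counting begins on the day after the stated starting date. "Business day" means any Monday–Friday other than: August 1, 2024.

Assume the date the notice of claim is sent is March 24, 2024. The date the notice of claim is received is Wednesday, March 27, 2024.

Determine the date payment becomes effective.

July 11, 2024

From Wednesday, March 27, 2024, 8 business days (Mar 28, Mar 29, Apr 1, Apr 2, Apr 3, Apr 4, Apr 5, Apr 8, skipping weekends) brings us to Monday, April 8, 2024, which is the last day of the proof-of-loss period.
Adding 10 calendar days to April 8, 2024 gives April 18, 2024, which is the last day of the investigation period.
Adding 84 calendar days to April 18, 2024 gives July 11, 2024, which is the date payment becomes effective. July 11, 2024 is a Thursday and is not a listed holiday, so no roll-forward applies.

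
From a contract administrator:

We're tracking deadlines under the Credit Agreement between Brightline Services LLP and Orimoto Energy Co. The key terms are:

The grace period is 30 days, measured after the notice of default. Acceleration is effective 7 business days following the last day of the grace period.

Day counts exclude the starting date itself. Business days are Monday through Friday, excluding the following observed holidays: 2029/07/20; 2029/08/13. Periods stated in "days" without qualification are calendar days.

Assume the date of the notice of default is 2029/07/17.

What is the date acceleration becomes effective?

2029/08/27

Adding 30 calendar days to 2029/07/17 gives 2029/08/16, which is the last day of the grace period.
The date acceleration becomes effective: counting 7 business days from Thursday, 2029/08/16 (Aug 17, Aug 20, Aug 21, Aug 22, Aug 23, Aug 24, Aug 27, skipping weekends) reaches Monday, 2029/08/27.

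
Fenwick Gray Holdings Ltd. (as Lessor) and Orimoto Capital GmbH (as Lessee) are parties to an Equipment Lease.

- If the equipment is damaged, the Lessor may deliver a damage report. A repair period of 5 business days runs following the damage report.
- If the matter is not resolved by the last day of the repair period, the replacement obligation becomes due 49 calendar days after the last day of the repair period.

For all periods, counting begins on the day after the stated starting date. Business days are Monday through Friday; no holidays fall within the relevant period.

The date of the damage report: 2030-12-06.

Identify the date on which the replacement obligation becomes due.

The last day of the repair period: counting 5 business days from Friday, 2030-12-06 (Dec 9, Dec 10, Dec 11, Dec 12, Dec 13, skipping weekends) reaches Friday, 2030-12-13.
The date on which the replacement obligation becomes due: 2030-12-13 + 49 days = 2031-01-31.

2031-01-31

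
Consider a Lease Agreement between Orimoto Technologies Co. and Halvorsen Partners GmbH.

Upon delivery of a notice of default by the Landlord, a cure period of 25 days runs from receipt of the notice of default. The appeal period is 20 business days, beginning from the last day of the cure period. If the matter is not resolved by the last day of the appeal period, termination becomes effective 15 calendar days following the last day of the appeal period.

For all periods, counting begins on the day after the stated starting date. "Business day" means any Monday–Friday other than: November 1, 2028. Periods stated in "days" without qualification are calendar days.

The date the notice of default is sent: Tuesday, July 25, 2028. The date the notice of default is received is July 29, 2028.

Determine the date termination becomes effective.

October 5, 2028

The last day of the cure period: 25 calendar days after July 29, 2028 is August 23, 2028.
The last day of the appeal period: 20 business days after Wednesday, August 23, 2028, skipping weekends — Aug 24, Aug 25, Aug 28, Aug 29, …, Sep 18, Sep 19, Sep 20 — lands on Wednesday, September 20, 2028.
Adding 15 calendar days to September 20, 2028 gives October 5, 2028, which is the date termination becomes effective.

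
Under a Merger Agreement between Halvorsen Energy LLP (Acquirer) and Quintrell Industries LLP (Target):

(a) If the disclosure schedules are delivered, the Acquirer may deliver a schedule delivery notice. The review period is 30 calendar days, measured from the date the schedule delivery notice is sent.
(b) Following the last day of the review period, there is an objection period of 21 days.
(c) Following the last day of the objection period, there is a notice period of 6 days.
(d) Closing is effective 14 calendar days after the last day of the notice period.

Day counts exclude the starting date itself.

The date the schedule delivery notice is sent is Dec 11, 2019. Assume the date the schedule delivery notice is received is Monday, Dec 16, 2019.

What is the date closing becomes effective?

Feb 20, 2020

The last day of the review period: 30 calendar days after Dec 11, 2019 is Jan 10, 2020.
The last day of the objection period: 21 calendar days after Jan 10, 2020 is Jan 31, 2020.
The last day of the notice period: 6 calendar days after Jan 31, 2020 is Feb 6, 2020.
The date closing becomes effective: 14 calendar days after Feb 6, 2020 is Feb 20, 2020.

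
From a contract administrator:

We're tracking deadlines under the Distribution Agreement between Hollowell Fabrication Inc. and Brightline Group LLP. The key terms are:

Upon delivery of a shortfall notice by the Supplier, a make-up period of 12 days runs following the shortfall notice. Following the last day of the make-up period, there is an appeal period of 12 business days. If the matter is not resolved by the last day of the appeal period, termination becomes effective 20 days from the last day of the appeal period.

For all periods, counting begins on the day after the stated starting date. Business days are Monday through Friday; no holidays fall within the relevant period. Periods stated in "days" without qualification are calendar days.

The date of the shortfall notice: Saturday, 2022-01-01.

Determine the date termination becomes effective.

The last day of the make-up period: 2022-01-01 + 12 days = 2022-01-13.
The last day of the appeal period: 12 business days after Thursday, 2022-01-13, skipping weekends — Jan 14, Jan 17, Jan 18, Jan 19, …, Jan 27, Jan 28, Jan 31 — lands on Monday, 2022-01-31.
The date termination becomes effective: 2022-01-31 + 20 days = 2022-02-20.

2022-02-20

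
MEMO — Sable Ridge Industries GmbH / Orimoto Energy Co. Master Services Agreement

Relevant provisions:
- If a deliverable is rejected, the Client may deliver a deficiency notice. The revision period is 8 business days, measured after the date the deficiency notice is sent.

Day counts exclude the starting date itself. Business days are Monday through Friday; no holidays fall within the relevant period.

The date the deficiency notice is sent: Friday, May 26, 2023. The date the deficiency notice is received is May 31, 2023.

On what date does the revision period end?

The last day of the revision period: counting 8 business days from Friday, May 26, 2023 (May 29, May 30, May 31, Jun 1, Jun 2, Jun 5, Jun 6, Jun 7, skipping weekends) reaches Wednesday, June 7, 2023.

June 7, 2023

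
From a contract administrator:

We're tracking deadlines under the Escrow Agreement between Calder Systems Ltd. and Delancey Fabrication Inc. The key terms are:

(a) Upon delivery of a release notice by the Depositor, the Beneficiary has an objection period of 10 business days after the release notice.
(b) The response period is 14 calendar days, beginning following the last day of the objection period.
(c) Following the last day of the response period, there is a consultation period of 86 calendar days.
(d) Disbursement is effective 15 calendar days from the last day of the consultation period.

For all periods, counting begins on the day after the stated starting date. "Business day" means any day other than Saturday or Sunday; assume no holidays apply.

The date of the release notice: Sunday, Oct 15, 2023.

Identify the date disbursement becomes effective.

From Sunday, Oct 15, 2023, 10 business days (Oct 16, Oct 17, Oct 18, Oct 19, Oct 20, Oct 23, Oct 24, Oct 25, Oct 26, Oct 27, skipping weekends) brings us to Friday, Oct 27, 2023, which is the last day of the objection period.
The last day of the response period: Oct 27, 2023 + 14 days = Nov 10, 2023.
Adding 86 calendar days to Nov 10, 2023 gives Feb 4, 2024, which is the last day of the consultation period.
The date disbursement becomes effective: Feb 4, 2024 + 15 days = Feb 19, 2024.

Feb 19, 2024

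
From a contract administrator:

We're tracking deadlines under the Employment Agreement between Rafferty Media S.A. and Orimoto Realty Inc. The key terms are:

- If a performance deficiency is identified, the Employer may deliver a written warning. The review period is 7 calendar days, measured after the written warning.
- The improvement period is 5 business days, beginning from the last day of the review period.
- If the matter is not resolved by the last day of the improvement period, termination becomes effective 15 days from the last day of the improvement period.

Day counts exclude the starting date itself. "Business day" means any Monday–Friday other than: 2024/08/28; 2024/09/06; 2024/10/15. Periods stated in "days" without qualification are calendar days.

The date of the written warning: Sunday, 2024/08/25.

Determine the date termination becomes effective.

2024/09/24

The last day of the review period: 7 calendar days after 2024/08/25 is 2024/09/01.
The last day of the improvement period: counting 5 business days from Sunday, 2024/09/01 (Sep 2, Sep 3, Sep 4, Sep 5, Sep 9, skipping weekends and the listed holiday on Sep 6) reaches Monday, 2024/09/09.
Adding 15 calendar days to 2024/09/09 gives 2024/09/24, which is the date termination becomes effective.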